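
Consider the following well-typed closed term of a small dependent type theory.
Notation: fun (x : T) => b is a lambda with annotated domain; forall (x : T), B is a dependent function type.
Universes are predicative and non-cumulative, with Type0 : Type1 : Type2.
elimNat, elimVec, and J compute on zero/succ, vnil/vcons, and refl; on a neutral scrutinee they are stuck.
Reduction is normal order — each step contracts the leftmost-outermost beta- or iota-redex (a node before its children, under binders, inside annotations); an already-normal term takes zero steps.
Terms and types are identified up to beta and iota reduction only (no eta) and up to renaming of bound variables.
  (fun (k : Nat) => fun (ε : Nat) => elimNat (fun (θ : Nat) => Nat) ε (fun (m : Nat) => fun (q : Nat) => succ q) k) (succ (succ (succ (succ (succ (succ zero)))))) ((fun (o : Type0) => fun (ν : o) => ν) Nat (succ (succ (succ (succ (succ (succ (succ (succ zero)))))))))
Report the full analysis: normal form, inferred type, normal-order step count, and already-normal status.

resulting normal form:
  succ (succ (succ (succ (succ (succ (succ (succ (succ (succ (succ (succ (succ (succ zero)))))))))))))
the term's type:
  Nat
steps to reach normal form (normal order): 23
started in normal form: no
first redex: a beta-redex


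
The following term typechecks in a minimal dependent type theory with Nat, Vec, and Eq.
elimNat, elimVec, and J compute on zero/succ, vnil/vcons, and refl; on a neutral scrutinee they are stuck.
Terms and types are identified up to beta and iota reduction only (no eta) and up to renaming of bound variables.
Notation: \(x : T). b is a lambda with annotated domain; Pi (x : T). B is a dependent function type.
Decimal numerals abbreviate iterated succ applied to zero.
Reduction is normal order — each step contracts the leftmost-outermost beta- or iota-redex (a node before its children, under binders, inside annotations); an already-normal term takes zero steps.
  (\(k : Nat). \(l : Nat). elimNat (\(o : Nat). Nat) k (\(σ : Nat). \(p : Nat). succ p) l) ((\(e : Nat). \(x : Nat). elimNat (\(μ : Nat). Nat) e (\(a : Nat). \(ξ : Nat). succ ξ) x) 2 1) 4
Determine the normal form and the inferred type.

reduced normal form:
  7
type:
  Nat
observation: the term reaches its normal form after 21 normal-order steps.


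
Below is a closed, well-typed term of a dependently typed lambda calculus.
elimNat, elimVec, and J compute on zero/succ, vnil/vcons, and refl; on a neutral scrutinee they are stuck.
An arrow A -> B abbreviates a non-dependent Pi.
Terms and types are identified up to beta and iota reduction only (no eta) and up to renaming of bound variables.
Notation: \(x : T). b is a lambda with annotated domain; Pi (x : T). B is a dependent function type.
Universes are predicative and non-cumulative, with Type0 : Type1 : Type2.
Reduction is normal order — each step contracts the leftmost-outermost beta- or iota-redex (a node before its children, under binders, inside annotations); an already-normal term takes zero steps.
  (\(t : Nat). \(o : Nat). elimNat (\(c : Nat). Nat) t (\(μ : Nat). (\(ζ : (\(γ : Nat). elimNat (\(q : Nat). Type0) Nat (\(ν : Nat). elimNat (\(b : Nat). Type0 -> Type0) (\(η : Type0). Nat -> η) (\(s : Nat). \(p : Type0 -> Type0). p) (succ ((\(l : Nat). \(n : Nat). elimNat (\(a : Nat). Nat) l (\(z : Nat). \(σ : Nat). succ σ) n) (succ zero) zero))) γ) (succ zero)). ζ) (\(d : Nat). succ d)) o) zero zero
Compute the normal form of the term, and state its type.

reduced normal form:
  zero
the term's type:
  Nat
observation: reduction starts at a beta-redex, and 3 normal-order steps reach the normal form.


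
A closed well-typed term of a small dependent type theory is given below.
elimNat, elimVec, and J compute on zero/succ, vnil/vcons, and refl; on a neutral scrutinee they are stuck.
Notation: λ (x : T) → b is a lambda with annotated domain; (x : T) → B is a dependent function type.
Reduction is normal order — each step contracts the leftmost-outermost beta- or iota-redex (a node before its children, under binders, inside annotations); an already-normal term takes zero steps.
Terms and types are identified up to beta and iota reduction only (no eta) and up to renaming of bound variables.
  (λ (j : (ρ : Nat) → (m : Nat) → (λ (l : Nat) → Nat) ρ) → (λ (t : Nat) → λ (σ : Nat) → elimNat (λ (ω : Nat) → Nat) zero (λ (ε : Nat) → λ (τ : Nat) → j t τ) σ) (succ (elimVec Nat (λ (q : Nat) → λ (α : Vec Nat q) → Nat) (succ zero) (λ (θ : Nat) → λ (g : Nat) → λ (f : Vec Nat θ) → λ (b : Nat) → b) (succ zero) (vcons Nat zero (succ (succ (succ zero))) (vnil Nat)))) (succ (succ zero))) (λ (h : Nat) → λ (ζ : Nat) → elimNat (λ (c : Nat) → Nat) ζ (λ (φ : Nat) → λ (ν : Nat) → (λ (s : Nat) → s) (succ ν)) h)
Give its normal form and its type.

resulting normal form:
  succ (succ (succ (succ zero)))
the term's type:
  Nat
observation: the term reaches its normal form after 44 normal-order steps.


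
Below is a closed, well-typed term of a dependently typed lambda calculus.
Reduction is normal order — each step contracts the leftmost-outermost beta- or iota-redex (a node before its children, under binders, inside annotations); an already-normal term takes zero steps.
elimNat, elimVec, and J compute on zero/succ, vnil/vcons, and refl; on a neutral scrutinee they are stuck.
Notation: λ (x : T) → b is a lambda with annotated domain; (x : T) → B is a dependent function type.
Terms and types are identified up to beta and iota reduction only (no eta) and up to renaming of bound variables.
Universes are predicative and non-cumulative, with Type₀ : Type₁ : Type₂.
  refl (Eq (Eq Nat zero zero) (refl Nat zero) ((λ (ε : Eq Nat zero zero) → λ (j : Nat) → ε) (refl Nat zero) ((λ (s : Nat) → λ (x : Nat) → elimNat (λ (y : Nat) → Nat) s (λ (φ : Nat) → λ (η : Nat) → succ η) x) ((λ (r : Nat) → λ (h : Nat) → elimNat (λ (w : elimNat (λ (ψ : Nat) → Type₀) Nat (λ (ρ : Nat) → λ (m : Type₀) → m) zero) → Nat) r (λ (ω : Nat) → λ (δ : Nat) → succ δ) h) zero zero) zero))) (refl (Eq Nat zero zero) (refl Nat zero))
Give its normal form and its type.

resulting normal form:
  refl (Eq (Eq Nat zero zero) (refl Nat zero) (refl Nat zero)) (refl (Eq Nat zero zero) (refl Nat zero))
the term's type:
  Eq (Eq (Eq Nat zero zero) (refl Nat zero) (refl Nat zero)) (refl (Eq Nat zero zero) (refl Nat zero)) (refl (Eq Nat zero zero) (refl Nat zero))
observation: 2 normal-order steps separate the term from its normal form.


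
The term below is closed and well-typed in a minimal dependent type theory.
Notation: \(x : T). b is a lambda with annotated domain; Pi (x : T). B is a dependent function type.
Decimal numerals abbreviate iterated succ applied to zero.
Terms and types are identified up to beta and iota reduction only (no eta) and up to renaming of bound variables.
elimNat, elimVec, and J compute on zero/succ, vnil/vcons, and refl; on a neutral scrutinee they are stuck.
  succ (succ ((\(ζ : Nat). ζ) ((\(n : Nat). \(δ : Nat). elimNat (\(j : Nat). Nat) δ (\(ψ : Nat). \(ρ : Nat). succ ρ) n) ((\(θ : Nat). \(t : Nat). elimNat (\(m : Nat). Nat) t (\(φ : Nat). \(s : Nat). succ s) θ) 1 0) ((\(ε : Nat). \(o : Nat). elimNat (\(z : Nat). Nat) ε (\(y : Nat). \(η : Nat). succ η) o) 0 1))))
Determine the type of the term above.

the term's type:
  Nat


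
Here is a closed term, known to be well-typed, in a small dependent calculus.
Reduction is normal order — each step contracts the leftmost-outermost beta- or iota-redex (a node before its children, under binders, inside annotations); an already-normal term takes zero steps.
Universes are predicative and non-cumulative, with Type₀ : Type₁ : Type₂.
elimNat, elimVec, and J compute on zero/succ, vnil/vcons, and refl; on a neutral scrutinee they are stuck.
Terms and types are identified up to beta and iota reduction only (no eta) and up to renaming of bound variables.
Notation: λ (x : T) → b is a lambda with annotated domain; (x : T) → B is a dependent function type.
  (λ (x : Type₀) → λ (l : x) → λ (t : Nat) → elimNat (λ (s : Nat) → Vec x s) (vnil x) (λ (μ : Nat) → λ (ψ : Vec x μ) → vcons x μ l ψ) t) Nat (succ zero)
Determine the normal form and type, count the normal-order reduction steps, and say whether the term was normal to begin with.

resulting normal form:
  λ (x : Nat) → elimNat (λ (l : Nat) → Vec Nat l) (vnil Nat) (λ (t : Nat) → λ (s : Vec Nat t) → vcons Nat t (succ zero) s) x
inferred type:
  (x : Nat) → Vec Nat x
normal-order step count: 2
term was already normal: no
first contracted redex: a beta-redex


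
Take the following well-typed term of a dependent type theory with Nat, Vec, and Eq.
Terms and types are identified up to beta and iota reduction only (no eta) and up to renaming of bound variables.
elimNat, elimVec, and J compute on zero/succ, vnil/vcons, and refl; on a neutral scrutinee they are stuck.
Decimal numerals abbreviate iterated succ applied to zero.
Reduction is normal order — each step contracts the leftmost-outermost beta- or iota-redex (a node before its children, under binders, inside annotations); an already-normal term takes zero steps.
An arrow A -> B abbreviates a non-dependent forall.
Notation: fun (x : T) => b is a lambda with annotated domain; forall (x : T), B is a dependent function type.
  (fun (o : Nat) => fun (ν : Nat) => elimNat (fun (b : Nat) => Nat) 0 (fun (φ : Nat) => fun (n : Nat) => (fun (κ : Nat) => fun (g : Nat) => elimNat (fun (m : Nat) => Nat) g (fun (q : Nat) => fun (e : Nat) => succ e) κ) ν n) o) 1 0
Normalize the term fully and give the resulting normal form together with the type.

resulting normal form:
  0
inferred type:
  Nat


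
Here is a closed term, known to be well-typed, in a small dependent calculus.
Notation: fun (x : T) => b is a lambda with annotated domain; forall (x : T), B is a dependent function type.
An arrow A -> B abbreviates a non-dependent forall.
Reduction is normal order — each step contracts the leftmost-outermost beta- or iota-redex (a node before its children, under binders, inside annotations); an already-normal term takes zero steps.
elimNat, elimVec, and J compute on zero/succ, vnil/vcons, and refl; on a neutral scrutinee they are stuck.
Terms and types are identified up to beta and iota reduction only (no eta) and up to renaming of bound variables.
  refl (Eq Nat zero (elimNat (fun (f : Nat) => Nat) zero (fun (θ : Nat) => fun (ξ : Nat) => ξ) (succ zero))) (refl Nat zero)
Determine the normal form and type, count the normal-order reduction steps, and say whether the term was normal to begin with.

resulting normal form:
  refl (Eq Nat zero zero) (refl Nat zero)
type:
  Eq (Eq Nat zero zero) (refl Nat zero) (refl Nat zero)
normal-order step count: 4
term was already normal: no
first contracted redex: an elimNat iota-redex


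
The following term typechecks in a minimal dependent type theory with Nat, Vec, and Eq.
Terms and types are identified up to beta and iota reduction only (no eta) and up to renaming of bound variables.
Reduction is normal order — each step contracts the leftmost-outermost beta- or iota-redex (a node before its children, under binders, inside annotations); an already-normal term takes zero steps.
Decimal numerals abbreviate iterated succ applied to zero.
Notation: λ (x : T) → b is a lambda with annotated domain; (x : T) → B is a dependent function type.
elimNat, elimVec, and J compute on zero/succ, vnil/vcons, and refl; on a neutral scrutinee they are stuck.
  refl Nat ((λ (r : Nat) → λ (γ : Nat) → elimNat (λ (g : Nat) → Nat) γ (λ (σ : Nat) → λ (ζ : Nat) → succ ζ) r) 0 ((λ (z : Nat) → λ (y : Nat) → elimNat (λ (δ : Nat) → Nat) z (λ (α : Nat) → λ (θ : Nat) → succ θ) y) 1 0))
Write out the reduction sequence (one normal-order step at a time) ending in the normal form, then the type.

normal-order reduction:
  refl Nat ((λ (r : Nat) → λ (γ : Nat) → elimNat (λ (g : Nat) → Nat) γ (λ (σ : Nat) → λ (ζ : Nat) → succ ζ) r) 0 ((λ (z : Nat) → λ (y : Nat) → elimNat (λ (δ : Nat) → Nat) z (λ (α : Nat) → λ (θ : Nat) → succ θ) y) 1 0))
  ~> refl Nat ((λ (r : Nat) → elimNat (λ (γ : Nat) → Nat) r (λ (g : Nat) → λ (σ : Nat) → succ σ) 0) ((λ (ζ : Nat) → λ (z : Nat) → elimNat (λ (y : Nat) → Nat) ζ (λ (δ : Nat) → λ (α : Nat) → succ α) z) 1 0))
  ~> refl Nat (elimNat (λ (r : Nat) → Nat) ((λ (γ : Nat) → λ (g : Nat) → elimNat (λ (σ : Nat) → Nat) γ (λ (ζ : Nat) → λ (z : Nat) → succ z) g) 1 0) (λ (y : Nat) → λ (δ : Nat) → succ δ) 0)
  ~> refl Nat ((λ (r : Nat) → λ (γ : Nat) → elimNat (λ (g : Nat) → Nat) r (λ (σ : Nat) → λ (ζ : Nat) → succ ζ) γ) 1 0)
  ~> refl Nat ((λ (r : Nat) → elimNat (λ (γ : Nat) → Nat) 1 (λ (g : Nat) → λ (σ : Nat) → succ σ) r) 0)
  ~> refl Nat (elimNat (λ (r : Nat) → Nat) 1 (λ (γ : Nat) → λ (g : Nat) → succ g) 0)
  ~> refl Nat 1
the term's type:
  Eq Nat 1 1


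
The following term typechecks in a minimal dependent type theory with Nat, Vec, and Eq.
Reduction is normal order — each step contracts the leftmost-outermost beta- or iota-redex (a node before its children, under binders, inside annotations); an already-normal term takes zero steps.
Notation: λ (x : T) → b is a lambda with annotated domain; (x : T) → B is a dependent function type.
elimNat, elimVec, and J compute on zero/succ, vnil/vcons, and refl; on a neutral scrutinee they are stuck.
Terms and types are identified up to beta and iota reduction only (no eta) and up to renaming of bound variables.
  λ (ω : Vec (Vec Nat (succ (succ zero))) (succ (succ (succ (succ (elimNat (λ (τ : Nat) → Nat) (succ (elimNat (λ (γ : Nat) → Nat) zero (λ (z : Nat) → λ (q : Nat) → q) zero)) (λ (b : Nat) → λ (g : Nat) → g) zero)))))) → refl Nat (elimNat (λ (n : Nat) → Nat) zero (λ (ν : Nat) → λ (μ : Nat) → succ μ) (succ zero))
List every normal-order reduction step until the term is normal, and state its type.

normal-order reduction:
  λ (ω : Vec (Vec Nat (succ (succ zero))) (succ (succ (succ (succ (elimNat (λ (τ : Nat) → Nat) (succ (elimNat (λ (γ : Nat) → Nat) zero (λ (z : Nat) → λ (q : Nat) → q) zero)) (λ (b : Nat) → λ (g : Nat) → g) zero)))))) → refl Nat (elimNat (λ (n : Nat) → Nat) zero (λ (ν : Nat) → λ (μ : Nat) → succ μ) (succ zero))
  ~> λ (ω : Vec (Vec Nat (succ (succ zero))) (succ (succ (succ (succ (succ (elimNat (λ (τ : Nat) → Nat) zero (λ (γ : Nat) → λ (z : Nat) → z) zero))))))) → refl Nat (elimNat (λ (q : Nat) → Nat) zero (λ (b : Nat) → λ (g : Nat) → succ g) (succ zero))
  ~> λ (ω : Vec (Vec Nat (succ (succ zero))) (succ (succ (succ (succ (succ zero)))))) → refl Nat (elimNat (λ (τ : Nat) → Nat) zero (λ (γ : Nat) → λ (z : Nat) → succ z) (succ zero))
  ~> λ (ω : Vec (Vec Nat (succ (succ zero))) (succ (succ (succ (succ (succ zero)))))) → refl Nat ((λ (τ : Nat) → λ (γ : Nat) → succ γ) zero (elimNat (λ (z : Nat) → Nat) zero (λ (q : Nat) → λ (b : Nat) → succ b) zero))
  ~> λ (ω : Vec (Vec Nat (succ (succ zero))) (succ (succ (succ (succ (succ zero)))))) → refl Nat ((λ (τ : Nat) → succ τ) (elimNat (λ (γ : Nat) → Nat) zero (λ (z : Nat) → λ (q : Nat) → succ q) zero))
  ~> λ (ω : Vec (Vec Nat (succ (succ zero))) (succ (succ (succ (succ (succ zero)))))) → refl Nat (succ (elimNat (λ (τ : Nat) → Nat) zero (λ (γ : Nat) → λ (z : Nat) → succ z) zero))
  ~> λ (ω : Vec (Vec Nat (succ (succ zero))) (succ (succ (succ (succ (succ zero)))))) → refl Nat (succ zero)
inferred type:
  (ω : Vec (Vec Nat (succ (succ zero))) (succ (succ (succ (succ (succ zero)))))) → Eq Nat (succ zero) (succ zero)


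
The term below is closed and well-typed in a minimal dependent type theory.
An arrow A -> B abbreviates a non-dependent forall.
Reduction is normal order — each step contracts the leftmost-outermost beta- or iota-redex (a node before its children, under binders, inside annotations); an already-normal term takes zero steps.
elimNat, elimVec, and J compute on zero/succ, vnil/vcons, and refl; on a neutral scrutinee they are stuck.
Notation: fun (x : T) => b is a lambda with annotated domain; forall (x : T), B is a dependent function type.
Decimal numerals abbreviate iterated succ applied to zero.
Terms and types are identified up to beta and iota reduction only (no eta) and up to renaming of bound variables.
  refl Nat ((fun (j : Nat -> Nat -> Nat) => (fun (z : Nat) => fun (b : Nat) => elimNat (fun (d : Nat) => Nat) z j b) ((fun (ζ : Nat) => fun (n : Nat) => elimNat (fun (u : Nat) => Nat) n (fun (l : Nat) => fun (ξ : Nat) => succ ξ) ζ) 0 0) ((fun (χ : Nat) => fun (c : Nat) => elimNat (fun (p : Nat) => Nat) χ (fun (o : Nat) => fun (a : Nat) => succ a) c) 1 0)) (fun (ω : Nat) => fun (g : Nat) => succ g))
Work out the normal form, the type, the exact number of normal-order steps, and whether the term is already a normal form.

reduced normal form:
  refl Nat 1
inferred type:
  Eq Nat 1 1
steps to reach normal form (normal order): 13
term was already normal: no
first redex: a beta-redex


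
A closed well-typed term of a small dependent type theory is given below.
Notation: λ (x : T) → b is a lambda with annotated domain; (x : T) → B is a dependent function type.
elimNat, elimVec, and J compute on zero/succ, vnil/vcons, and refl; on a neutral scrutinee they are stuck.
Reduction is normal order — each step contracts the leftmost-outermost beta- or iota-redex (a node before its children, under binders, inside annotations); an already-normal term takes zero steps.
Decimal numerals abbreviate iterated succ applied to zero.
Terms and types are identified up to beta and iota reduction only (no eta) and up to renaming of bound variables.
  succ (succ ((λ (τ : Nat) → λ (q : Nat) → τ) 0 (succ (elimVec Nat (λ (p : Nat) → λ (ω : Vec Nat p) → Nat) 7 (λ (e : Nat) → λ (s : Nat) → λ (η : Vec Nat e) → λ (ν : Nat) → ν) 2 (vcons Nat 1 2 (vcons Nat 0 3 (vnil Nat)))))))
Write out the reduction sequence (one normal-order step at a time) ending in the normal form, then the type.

normal-order reduction:
  succ (succ ((λ (τ : Nat) → λ (q : Nat) → τ) 0 (succ (elimVec Nat (λ (p : Nat) → λ (ω : Vec Nat p) → Nat) 7 (λ (e : Nat) → λ (s : Nat) → λ (η : Vec Nat e) → λ (ν : Nat) → ν) 2 (vcons Nat 1 2 (vcons Nat 0 3 (vnil Nat)))))))
  ~> succ (succ ((λ (τ : Nat) → 0) (succ (elimVec Nat (λ (q : Nat) → λ (p : Vec Nat q) → Nat) 7 (λ (ω : Nat) → λ (e : Nat) → λ (s : Vec Nat ω) → λ (η : Nat) → η) 2 (vcons Nat 1 2 (vcons Nat 0 3 (vnil Nat)))))))
  ~> 2
the term's type:
  Nat


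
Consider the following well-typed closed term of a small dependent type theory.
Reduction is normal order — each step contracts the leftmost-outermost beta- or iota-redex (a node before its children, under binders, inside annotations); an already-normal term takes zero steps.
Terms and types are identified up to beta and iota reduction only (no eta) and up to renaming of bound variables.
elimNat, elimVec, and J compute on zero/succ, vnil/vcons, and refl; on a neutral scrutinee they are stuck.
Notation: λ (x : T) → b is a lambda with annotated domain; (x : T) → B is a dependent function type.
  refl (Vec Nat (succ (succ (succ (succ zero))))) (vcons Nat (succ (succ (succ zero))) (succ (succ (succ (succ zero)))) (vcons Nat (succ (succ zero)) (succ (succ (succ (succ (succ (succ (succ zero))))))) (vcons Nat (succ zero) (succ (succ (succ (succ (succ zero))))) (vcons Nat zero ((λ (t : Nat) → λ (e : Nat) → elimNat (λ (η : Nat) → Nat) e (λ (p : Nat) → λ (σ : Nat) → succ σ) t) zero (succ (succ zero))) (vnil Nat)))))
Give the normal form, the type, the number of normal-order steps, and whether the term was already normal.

resulting normal form:
  refl (Vec Nat (succ (succ (succ (succ zero))))) (vcons Nat (succ (succ (succ zero))) (succ (succ (succ (succ zero)))) (vcons Nat (succ (succ zero)) (succ (succ (succ (succ (succ (succ (succ zero))))))) (vcons Nat (succ zero) (succ (succ (succ (succ (succ zero))))) (vcons Nat zero (succ (succ zero)) (vnil Nat)))))
the term's type:
  Eq (Vec Nat (succ (succ (succ (succ zero))))) (vcons Nat (succ (succ (succ zero))) (succ (succ (succ (succ zero)))) (vcons Nat (succ (succ zero)) (succ (succ (succ (succ (succ (succ (succ zero))))))) (vcons Nat (succ zero) (succ (succ (succ (succ (succ zero))))) (vcons Nat zero (succ (succ zero)) (vnil Nat))))) (vcons Nat (succ (succ (succ zero))) (succ (succ (succ (succ zero)))) (vcons Nat (succ (succ zero)) (succ (succ (succ (succ (succ (succ (succ zero))))))) (vcons Nat (succ zero) (succ (succ (succ (succ (succ zero))))) (vcons Nat zero (succ (succ zero)) (vnil Nat)))))
reduction steps (normal order): 3
already normal: no
first redex: a beta-redex


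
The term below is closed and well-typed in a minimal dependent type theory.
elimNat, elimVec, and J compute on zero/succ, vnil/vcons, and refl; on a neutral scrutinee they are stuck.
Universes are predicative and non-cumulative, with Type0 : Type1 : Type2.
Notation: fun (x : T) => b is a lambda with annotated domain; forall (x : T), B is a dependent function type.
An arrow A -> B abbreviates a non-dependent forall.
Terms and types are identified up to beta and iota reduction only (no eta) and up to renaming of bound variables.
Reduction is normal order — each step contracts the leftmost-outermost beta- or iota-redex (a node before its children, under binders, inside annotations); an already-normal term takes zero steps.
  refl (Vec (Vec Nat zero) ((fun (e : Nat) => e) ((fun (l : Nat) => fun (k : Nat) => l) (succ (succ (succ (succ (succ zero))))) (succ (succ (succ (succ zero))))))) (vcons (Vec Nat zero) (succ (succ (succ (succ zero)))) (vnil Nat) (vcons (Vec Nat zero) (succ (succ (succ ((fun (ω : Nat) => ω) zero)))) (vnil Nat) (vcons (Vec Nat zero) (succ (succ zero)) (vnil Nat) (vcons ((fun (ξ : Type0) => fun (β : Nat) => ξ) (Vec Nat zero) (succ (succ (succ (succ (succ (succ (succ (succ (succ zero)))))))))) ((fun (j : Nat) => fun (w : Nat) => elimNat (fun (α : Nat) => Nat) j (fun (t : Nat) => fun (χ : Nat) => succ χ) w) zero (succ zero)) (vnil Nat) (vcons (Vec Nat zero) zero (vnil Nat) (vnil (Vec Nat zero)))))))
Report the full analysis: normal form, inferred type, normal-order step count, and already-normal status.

reduced normal form:
  refl (Vec (Vec Nat zero) (succ (succ (succ (succ (succ zero)))))) (vcons (Vec Nat zero) (succ (succ (succ (succ zero)))) (vnil Nat) (vcons (Vec Nat zero) (succ (succ (succ zero))) (vnil Nat) (vcons (Vec Nat zero) (succ (succ zero)) (vnil Nat) (vcons (Vec Nat zero) (succ zero) (vnil Nat) (vcons (Vec Nat zero) zero (vnil Nat) (vnil (Vec Nat zero)))))))
the term's type:
  Eq (Vec (Vec Nat zero) (succ (succ (succ (succ (succ zero)))))) (vcons (Vec Nat zero) (succ (succ (succ (succ zero)))) (vnil Nat) (vcons (Vec Nat zero) (succ (succ (succ zero))) (vnil Nat) (vcons (Vec Nat zero) (succ (succ zero)) (vnil Nat) (vcons (Vec Nat zero) (succ zero) (vnil Nat) (vcons (Vec Nat zero) zero (vnil Nat) (vnil (Vec Nat zero))))))) (vcons (Vec Nat zero) (succ (succ (succ (succ zero)))) (vnil Nat) (vcons (Vec Nat zero) (succ (succ (succ zero))) (vnil Nat) (vcons (Vec Nat zero) (succ (succ zero)) (vnil Nat) (vcons (Vec Nat zero) (succ zero) (vnil Nat) (vcons (Vec Nat zero) zero (vnil Nat) (vnil (Vec Nat zero)))))))
normal-order step count: 12
term was already normal: no
first redex: a beta-redex


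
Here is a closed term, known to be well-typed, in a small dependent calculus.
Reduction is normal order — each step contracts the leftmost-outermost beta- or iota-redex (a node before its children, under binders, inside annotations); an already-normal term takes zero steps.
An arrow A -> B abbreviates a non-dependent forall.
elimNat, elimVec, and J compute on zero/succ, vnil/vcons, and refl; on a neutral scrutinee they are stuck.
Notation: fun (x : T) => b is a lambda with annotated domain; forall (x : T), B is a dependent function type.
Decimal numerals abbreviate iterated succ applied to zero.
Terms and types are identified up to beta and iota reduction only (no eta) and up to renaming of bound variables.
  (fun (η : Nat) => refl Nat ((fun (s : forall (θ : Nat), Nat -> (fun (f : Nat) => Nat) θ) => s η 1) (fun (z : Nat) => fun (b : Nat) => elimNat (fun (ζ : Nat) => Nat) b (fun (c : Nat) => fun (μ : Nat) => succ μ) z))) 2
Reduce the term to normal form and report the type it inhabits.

normal form:
  refl Nat 3
inferred type:
  Eq Nat 3 3


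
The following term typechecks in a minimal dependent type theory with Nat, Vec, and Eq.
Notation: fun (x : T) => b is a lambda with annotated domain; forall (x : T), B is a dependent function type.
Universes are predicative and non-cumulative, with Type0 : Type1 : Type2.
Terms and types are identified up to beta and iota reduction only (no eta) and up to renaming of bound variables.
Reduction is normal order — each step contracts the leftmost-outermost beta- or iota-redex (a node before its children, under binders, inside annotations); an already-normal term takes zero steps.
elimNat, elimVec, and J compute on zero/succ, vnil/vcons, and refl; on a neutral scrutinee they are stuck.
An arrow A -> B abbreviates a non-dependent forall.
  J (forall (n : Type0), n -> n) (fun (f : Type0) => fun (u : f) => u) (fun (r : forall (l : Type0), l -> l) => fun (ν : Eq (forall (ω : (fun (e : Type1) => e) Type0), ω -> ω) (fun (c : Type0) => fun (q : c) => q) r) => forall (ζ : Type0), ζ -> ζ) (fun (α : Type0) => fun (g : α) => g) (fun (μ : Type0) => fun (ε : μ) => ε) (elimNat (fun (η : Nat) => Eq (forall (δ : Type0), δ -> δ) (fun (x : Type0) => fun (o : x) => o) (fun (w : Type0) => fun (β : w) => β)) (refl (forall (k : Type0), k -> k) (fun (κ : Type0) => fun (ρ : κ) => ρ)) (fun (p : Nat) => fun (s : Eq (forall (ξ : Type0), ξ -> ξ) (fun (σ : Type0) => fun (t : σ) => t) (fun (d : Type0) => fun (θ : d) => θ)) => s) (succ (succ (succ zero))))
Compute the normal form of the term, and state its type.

reduced normal form:
  fun (n : Type0) => fun (f : n) => f
inferred type:
  forall (n : Type0), n -> n
observation: the leftmost-outermost redex is a beta-redex, and normalization takes 12 steps.


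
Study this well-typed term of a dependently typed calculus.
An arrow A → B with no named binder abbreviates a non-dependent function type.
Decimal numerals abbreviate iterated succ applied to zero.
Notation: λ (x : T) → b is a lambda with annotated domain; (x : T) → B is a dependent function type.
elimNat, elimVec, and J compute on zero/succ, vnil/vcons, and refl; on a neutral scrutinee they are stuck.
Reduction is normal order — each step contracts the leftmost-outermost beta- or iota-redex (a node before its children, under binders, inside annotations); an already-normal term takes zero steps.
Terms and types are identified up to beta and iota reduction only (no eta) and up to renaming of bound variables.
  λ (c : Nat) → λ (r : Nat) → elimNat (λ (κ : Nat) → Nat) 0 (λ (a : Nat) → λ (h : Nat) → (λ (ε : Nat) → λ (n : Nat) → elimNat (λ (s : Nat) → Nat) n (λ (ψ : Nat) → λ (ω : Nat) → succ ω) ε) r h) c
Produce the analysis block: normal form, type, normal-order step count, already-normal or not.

resulting normal form:
  λ (c : Nat) → λ (r : Nat) → elimNat (λ (κ : Nat) → Nat) 0 (λ (a : Nat) → λ (h : Nat) → elimNat (λ (ε : Nat) → Nat) h (λ (n : Nat) → λ (s : Nat) → succ s) r) c
type:
  Nat → Nat → Nat
normal-order step count: 2
term was already normal: no
first contracted redex: a beta-redex


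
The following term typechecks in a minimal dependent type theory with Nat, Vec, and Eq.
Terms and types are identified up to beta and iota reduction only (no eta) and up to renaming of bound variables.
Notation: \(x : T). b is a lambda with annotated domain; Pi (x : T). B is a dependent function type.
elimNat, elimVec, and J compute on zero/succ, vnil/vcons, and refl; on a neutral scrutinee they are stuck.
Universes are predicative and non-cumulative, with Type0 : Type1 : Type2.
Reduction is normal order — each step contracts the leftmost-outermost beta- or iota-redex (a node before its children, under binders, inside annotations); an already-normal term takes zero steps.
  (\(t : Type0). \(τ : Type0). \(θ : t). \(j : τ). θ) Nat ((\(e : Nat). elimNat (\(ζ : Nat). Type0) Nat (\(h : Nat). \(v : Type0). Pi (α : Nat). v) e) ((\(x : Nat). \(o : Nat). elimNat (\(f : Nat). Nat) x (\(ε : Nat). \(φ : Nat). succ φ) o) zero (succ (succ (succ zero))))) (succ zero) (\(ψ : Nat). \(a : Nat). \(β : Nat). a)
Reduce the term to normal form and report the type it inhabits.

reduced normal form:
  succ zero
type:
  Nat


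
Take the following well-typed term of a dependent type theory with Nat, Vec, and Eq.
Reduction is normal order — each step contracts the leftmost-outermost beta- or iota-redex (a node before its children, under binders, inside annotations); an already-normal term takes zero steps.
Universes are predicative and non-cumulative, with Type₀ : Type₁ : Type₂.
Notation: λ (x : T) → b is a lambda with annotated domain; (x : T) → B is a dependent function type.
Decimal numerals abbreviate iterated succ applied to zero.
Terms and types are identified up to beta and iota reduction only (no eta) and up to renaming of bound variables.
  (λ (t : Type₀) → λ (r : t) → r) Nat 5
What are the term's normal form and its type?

resulting normal form:
  5
the term's type:
  Nat
observation: the term reaches its normal form after 2 normal-order steps.


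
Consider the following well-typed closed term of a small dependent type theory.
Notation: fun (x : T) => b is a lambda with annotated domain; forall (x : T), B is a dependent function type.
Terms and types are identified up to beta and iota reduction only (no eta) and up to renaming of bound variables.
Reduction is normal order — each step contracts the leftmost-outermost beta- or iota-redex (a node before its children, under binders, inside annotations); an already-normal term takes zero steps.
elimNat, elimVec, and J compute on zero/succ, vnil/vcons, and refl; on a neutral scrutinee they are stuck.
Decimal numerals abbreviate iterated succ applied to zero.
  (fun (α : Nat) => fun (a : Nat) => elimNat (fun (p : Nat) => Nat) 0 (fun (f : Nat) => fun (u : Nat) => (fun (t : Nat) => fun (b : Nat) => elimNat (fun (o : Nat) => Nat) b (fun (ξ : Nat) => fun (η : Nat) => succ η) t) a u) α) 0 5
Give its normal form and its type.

reduced normal form:
  0
the term's type:
  Nat


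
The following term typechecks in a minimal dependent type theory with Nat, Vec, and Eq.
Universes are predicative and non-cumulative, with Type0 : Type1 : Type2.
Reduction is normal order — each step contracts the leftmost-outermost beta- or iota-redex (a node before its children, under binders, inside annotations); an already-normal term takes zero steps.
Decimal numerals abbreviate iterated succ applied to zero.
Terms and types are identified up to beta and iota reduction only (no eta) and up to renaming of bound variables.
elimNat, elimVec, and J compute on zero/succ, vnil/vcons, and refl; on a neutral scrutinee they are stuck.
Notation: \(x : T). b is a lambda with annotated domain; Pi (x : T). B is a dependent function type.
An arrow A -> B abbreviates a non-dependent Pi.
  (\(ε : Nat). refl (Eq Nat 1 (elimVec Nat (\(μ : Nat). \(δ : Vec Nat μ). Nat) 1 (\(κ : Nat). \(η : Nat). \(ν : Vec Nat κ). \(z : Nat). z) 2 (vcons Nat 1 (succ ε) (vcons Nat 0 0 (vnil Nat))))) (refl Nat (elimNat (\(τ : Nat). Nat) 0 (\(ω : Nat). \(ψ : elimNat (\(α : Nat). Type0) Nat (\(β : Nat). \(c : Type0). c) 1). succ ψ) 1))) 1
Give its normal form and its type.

resulting normal form:
  refl (Eq Nat 1 1) (refl Nat 1)
type:
  Eq (Eq Nat 1 1) (refl Nat 1) (refl Nat 1)
observation: contracting a beta-redex first, the term normalizes in 16 steps.


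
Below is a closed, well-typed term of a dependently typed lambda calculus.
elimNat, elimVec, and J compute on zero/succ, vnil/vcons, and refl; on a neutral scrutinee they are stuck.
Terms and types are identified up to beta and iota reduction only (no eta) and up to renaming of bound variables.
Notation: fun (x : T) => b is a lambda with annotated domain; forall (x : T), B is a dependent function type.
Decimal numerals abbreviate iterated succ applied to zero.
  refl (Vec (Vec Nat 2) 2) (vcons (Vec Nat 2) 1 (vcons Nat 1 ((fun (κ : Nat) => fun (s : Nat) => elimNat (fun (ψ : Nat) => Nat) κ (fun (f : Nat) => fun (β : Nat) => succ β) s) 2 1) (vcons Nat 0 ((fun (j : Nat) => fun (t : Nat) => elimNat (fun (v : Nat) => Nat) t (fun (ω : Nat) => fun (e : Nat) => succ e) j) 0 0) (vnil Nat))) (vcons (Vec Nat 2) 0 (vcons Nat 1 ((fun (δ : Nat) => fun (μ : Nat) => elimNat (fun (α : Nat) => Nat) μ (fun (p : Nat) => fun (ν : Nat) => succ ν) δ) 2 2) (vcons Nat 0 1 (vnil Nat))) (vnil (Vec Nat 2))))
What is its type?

type:
  Eq (Vec (Vec Nat 2) 2) (vcons (Vec Nat 2) 1 (vcons Nat 1 3 (vcons Nat 0 0 (vnil Nat))) (vcons (Vec Nat 2) 0 (vcons Nat 1 4 (vcons Nat 0 1 (vnil Nat))) (vnil (Vec Nat 2)))) (vcons (Vec Nat 2) 1 (vcons Nat 1 3 (vcons Nat 0 0 (vnil Nat))) (vcons (Vec Nat 2) 0 (vcons Nat 1 4 (vcons Nat 0 1 (vnil Nat))) (vnil (Vec Nat 2))))


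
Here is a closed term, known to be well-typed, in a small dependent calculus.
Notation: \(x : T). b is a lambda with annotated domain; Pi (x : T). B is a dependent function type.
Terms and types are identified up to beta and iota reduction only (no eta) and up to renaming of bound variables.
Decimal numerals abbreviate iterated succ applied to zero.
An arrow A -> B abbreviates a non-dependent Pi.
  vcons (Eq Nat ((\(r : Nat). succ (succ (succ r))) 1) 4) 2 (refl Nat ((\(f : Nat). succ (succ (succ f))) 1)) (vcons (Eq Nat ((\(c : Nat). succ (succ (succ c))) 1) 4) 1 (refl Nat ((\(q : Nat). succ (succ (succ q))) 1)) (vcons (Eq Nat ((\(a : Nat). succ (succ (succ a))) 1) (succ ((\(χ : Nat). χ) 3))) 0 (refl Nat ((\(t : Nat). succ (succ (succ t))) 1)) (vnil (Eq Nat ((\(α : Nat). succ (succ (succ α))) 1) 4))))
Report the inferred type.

the term's type:
  Vec (Eq Nat 4 4) 3


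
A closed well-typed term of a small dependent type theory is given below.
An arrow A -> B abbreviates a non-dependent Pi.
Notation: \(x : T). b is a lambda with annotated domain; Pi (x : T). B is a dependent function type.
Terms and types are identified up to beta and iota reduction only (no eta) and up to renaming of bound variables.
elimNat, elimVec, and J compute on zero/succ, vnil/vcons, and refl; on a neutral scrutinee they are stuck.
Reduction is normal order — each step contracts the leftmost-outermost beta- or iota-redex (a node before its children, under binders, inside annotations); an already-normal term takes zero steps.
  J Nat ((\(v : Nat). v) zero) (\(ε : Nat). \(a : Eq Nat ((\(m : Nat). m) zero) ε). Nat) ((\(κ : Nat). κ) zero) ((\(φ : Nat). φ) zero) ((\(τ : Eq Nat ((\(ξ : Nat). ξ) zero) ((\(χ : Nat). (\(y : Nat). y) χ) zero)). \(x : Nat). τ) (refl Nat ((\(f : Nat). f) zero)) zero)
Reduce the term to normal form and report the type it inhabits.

reduced normal form:
  zero
the term's type:
  Nat
observation: 7 normal-order steps separate the term from its normal form.


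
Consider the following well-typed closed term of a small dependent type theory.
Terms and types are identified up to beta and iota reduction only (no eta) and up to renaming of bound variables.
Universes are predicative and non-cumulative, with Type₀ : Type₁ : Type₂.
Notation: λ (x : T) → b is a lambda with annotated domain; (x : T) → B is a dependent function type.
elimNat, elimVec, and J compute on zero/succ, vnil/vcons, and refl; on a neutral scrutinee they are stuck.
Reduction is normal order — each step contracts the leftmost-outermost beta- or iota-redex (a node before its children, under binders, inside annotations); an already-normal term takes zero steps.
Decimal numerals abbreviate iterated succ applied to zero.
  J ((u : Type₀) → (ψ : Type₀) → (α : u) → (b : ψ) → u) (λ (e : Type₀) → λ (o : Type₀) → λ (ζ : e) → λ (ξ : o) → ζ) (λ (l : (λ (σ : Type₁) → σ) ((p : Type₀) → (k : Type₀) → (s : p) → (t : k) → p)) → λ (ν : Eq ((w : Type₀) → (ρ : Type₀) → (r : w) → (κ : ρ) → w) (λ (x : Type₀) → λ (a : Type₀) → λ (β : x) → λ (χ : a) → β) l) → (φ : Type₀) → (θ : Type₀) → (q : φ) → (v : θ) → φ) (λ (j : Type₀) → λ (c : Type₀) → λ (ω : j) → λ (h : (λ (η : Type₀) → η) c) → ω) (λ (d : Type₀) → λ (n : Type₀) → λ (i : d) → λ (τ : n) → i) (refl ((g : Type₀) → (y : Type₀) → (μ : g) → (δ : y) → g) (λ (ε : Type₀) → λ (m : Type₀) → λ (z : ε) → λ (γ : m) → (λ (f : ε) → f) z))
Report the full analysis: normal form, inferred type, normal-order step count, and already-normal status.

resulting normal form:
  λ (u : Type₀) → λ (ψ : Type₀) → λ (α : u) → λ (b : ψ) → α
inferred type:
  (u : Type₀) → (ψ : Type₀) → (α : u) → (b : ψ) → u
normal-order step count: 2
term was already normal: no
first redex: a J iota-redex


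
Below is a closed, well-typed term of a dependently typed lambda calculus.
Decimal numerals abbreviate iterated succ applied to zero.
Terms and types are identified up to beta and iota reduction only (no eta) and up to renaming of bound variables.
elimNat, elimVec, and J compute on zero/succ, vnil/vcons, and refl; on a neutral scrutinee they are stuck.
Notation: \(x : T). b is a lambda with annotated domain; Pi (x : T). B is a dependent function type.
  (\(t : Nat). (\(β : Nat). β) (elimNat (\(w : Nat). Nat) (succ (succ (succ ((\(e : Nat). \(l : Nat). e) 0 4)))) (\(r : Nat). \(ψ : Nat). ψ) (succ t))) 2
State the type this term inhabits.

type:
  Nat


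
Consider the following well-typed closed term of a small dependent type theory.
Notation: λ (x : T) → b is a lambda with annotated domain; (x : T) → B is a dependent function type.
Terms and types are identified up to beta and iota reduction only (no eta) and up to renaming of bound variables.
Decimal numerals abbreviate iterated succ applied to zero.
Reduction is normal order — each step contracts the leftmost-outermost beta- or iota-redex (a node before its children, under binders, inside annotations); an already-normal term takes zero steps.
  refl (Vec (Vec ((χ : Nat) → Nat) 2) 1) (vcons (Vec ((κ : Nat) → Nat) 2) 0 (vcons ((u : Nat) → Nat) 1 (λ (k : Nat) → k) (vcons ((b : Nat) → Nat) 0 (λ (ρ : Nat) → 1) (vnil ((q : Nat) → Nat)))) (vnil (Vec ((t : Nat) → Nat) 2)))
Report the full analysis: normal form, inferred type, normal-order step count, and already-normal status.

normal form:
  refl (Vec (Vec ((χ : Nat) → Nat) 2) 1) (vcons (Vec ((κ : Nat) → Nat) 2) 0 (vcons ((u : Nat) → Nat) 1 (λ (k : Nat) → k) (vcons ((b : Nat) → Nat) 0 (λ (ρ : Nat) → 1) (vnil ((q : Nat) → Nat)))) (vnil (Vec ((t : Nat) → Nat) 2)))
type:
  Eq (Vec (Vec ((χ : Nat) → Nat) 2) 1) (vcons (Vec ((κ : Nat) → Nat) 2) 0 (vcons ((u : Nat) → Nat) 1 (λ (k : Nat) → k) (vcons ((b : Nat) → Nat) 0 (λ (ρ : Nat) → 1) (vnil ((q : Nat) → Nat)))) (vnil (Vec ((t : Nat) → Nat) 2))) (vcons (Vec ((τ : Nat) → Nat) 2) 0 (vcons ((σ : Nat) → Nat) 1 (λ (j : Nat) → j) (vcons ((w : Nat) → Nat) 0 (λ (p : Nat) → 1) (vnil ((m : Nat) → Nat)))) (vnil (Vec ((β : Nat) → Nat) 2)))
normal-order step count: 0
already normal: yes


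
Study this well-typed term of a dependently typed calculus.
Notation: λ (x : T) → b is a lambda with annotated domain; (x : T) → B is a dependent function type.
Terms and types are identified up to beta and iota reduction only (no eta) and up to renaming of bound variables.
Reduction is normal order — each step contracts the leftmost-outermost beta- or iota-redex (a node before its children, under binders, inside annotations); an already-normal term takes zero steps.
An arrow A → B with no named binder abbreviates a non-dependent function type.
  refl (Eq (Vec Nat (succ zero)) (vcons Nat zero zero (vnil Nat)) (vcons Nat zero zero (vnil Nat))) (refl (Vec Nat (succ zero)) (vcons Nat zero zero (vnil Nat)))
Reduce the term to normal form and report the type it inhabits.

reduced normal form:
  refl (Eq (Vec Nat (succ zero)) (vcons Nat zero zero (vnil Nat)) (vcons Nat zero zero (vnil Nat))) (refl (Vec Nat (succ zero)) (vcons Nat zero zero (vnil Nat)))
inferred type:
  Eq (Eq (Vec Nat (succ zero)) (vcons Nat zero zero (vnil Nat)) (vcons Nat zero zero (vnil Nat))) (refl (Vec Nat (succ zero)) (vcons Nat zero zero (vnil Nat))) (refl (Vec Nat (succ zero)) (vcons Nat zero zero (vnil Nat)))
observation: the term is already in normal form.
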